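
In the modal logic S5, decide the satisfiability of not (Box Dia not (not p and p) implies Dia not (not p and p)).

1. not (Box Dia not (not p and p) implies Dia not (not p and p)), 0
2. Box Dia not (not p and p), 0
3. not Dia not (not p and p), 0
4. Dia not (not p and p), 0
5. not p and p, 0
6. not p, 0
7. p, 0
Accessibility: 0R0
Branch closes: p and not p both at 0.
Every branch closes; the branch above is one of them.

Unsatisfiable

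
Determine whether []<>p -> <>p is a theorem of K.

Invalid (countermodel exists)

Tableau for the negation ~([]<>p -> <>p):
1. ~([]<>p -> <>p), 0
2. []<>p, 0
3. ~<>p, 0
The negation has an open branch (countermodel exists).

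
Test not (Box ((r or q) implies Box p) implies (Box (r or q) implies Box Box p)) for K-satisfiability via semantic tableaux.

Unsatisfiable

1. not (Box ((r or q) implies Box p) implies (Box (r or q) implies Box Box p)), u
2. Box ((r or q) implies Box p), u   [neg-implies-rule on 1]
3. not (Box (r or q) implies Box Box p), u   [neg-implies-rule on 1]
4. Box (r or q), u   [neg-implies-rule on 3]
5. not Box Box p, u   [neg-implies-rule on 3]
6. not Box p, v   [neg-Box-rule on 5: fresh world v, uRv]
7. (r or q) implies Box p, v   [Box-rule on 2 via uRv]
8. r or q, v   [Box-rule on 4 via uRv]
9. Box p, v   [implies-rule on 7 (branches; this branch)]
10. q, v   [or-rule on 8 (branches; this branch)]
11. not p, w   [neg-Box-rule on 6: fresh world w, vRw]
12. p, w   [Box-rule on 9 via vRw]
Accessibility: uRv, vRw
Branch closes: p and not p both at w.
(One branch shown.) All branches close.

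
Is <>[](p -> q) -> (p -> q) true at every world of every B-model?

Tableau for the negation ~(<>[](p -> q) -> (p -> q)):
1. ~(<>[](p -> q) -> (p -> q)), w0
2. <>[](p -> q), w0
3. ~(p -> q), w0
4. p, w0
5. ~q, w0
6. [](p -> q), w1
7. p -> q, w0
8. p -> q, w1
9. q, w0
Accessibility: w0Rw0, w0Rw1, w1Rw0, w1Rw1
Branch closes: q and ~q both at w0.
Every branch of the negation's tableau closes; the branch above is one of them.

Valid in B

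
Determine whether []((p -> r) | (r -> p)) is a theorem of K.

Tableau for the negation ~[]((p -> r) | (r -> p)):
1. ~[]((p -> r) | (r -> p)), u
2. ~((p -> r) | (r -> p)), v   [~[]-rule on 1: fresh world v, uRv]
3. ~(p -> r), v   [~|-rule on 2]
4. ~(r -> p), v   [~|-rule on 2]
5. p, v   [~->-rule on 3]
6. ~r, v   [~->-rule on 3]
7. r, v   [~->-rule on 4]
8. ~p, v   [~->-rule on 4]
Accessibility: uRv
Branch closes: r and ~r both at v.
Every branch of the negation's tableau closes; the branch above is one of them.

Yes, valid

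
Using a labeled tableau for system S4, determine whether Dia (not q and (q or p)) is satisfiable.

1. Dia (not q and (q or p)), u
2. not q and (q or p), v
3. not q, v
4. q or p, v
5. p, v
Accessibility: uRu, uRv, vRv

Yes, satisfiable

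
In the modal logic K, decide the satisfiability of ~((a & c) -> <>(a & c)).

Satisfiable (open branch found)

1. ~((a & c) -> <>(a & c)), u
2. a & c, u
3. ~<>(a & c), u
4. a, u
5. c, u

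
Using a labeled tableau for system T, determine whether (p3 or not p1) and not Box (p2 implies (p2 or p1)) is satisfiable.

1. (p3 or not p1) and not Box (p2 implies (p2 or p1)), w0
2. p3 or not p1, w0   [and-rule on 1]
3. not Box (p2 implies (p2 or p1)), w0   [and-rule on 1]
4. not p1, w0   [or-rule on 2 (branches; this branch)]
5. not (p2 implies (p2 or p1)), w1   [neg-Box-rule on 3: fresh world w1, w0Rw1]
6. p2, w1   [neg-implies-rule on 5]
7. not (p2 or p1), w1   [neg-implies-rule on 5]
8. not p2, w1   [neg-or-rule on 7]
9. not p1, w1   [neg-or-rule on 7]
Accessibility: w0Rw0, w0Rw1, w1Rw1
Branch closes: p2 and not p2 both at w1.
(One branch shown.) All branches close.

Unsatisfiable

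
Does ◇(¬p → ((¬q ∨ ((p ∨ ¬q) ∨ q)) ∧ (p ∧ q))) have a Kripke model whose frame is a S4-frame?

1. ◇(¬p → ((¬q ∨ ((p ∨ ¬q) ∨ q)) ∧ (p ∧ q))), 0
2. ¬p → ((¬q ∨ ((p ∨ ¬q) ∨ q)) ∧ (p ∧ q)), 1
3. (¬q ∨ ((p ∨ ¬q) ∨ q)) ∧ (p ∧ q), 1
4. ¬q ∨ ((p ∨ ¬q) ∨ q), 1
5. p ∧ q, 1
6. p, 1
7. q, 1
8. (p ∨ ¬q) ∨ q, 1
Accessibility: 0R0, 0R1, 1R1

Satisfiable (open branch found)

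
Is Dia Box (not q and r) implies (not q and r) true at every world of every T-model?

Tableau for the negation not (Dia Box (not q and r) implies (not q and r)):
1. not (Dia Box (not q and r) implies (not q and r)), 0
2. Dia Box (not q and r), 0
3. not (not q and r), 0
4. not r, 0
5. Box (not q and r), 1
6. not q and r, 1
7. not q, 1
8. r, 1
Accessibility: 0R0, 0R1, 1R1
The negation has an open branch (countermodel exists).

Not valid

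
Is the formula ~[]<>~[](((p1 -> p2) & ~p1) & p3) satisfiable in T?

Yes, satisfiable

1. ~[]<>~[](((p1 -> p2) & ~p1) & p3), 0
2. ~<>~[](((p1 -> p2) & ~p1) & p3), 1
3. [](((p1 -> p2) & ~p1) & p3), 1
4. ((p1 -> p2) & ~p1) & p3, 1
5. (p1 -> p2) & ~p1, 1
6. p3, 1
7. p1 -> p2, 1
8. ~p1, 1
9. p2, 1
Accessibility: 0R0, 0R1, 1R1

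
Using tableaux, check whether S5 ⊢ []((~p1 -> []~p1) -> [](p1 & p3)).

No, not valid

Tableau for the negation ~[]((~p1 -> []~p1) -> [](p1 & p3)):
1. ~[]((~p1 -> []~p1) -> [](p1 & p3)), w0
2. ~((~p1 -> []~p1) -> [](p1 & p3)), w1   [~[]-rule on 1: fresh world w1, w0Rw1]
3. ~p1 -> []~p1, w1   [~->-rule on 2]
4. ~[](p1 & p3), w1   [~->-rule on 2]
5. []~p1, w1   [->-rule on 3 (branches; this branch)]
6. ~p1, w0   [[]-rule on 5 via w1Rw0]
7. ~p1, w1   [[]-rule on 5 via w1Rw1]
8. ~(p1 & p3), w2   [~[]-rule on 4: fresh world w2, w1Rw2]
9. ~p1, w2   [[]-rule on 5 via w1Rw2]
10. ~p3, w2   [~&-rule on 8 (branches; this branch)]
Accessibility: w0Rw0, w0Rw1, w0Rw2, w1Rw0, w1Rw1, w1Rw2, w2Rw0, w2Rw1, w2Rw2
The negation has an open branch (countermodel exists).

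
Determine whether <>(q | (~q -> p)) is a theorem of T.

Tableau for the negation ~<>(q | (~q -> p)):
1. ~<>(q | (~q -> p)), w0
2. ~(q | (~q -> p)), w0
3. ~q, w0
4. ~(~q -> p), w0
5. ~p, w0
Accessibility: w0Rw0
The negation has an open branch (countermodel exists).

No, not valid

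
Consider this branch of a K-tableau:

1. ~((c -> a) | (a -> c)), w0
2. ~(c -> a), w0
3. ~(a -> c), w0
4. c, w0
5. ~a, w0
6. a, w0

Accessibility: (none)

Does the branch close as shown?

Yes, closed

Both a and ~a appear at w0.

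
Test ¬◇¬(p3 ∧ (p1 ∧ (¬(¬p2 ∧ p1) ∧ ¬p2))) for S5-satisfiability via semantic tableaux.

1. ¬◇¬(p3 ∧ (p1 ∧ (¬(¬p2 ∧ p1) ∧ ¬p2))), w0
2. p3 ∧ (p1 ∧ (¬(¬p2 ∧ p1) ∧ ¬p2)), w0   [¬◇-rule on 1 via w0Rw0]
3. p3, w0   [∧-rule on 2]
4. p1 ∧ (¬(¬p2 ∧ p1) ∧ ¬p2), w0   [∧-rule on 2]
5. p1, w0   [∧-rule on 4]
6. ¬(¬p2 ∧ p1) ∧ ¬p2, w0   [∧-rule on 4]
7. ¬(¬p2 ∧ p1), w0   [∧-rule on 6]
8. ¬p2, w0   [∧-rule on 6]
9. ¬p1, w0   [¬∧-rule on 7 (branches; this branch)]
Accessibility: w0Rw0
Branch closes: p1 and ¬p1 both at w0.
(One branch shown.) All branches close.

No, unsatisfiable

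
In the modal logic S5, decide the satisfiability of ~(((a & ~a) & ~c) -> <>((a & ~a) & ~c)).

Unsatisfiable

1. ~(((a & ~a) & ~c) -> <>((a & ~a) & ~c)), 0
2. (a & ~a) & ~c, 0   [~->-rule on 1]
3. ~<>((a & ~a) & ~c), 0   [~->-rule on 1]
4. a & ~a, 0   [&-rule on 2]
5. ~c, 0   [&-rule on 2]
6. a, 0   [&-rule on 4]
7. ~a, 0   [&-rule on 4]
Accessibility: 0R0
Branch closes: a and ~a both at 0.
All branches of the tableau close; one closing branch shown above.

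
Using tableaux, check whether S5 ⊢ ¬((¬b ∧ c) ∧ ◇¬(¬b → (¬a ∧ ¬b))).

Invalid (countermodel exists)

Tableau for the negation (¬b ∧ c) ∧ ◇¬(¬b → (¬a ∧ ¬b)):
1. (¬b ∧ c) ∧ ◇¬(¬b → (¬a ∧ ¬b)), w0
2. ¬b ∧ c, w0   [∧-rule on 1]
3. ◇¬(¬b → (¬a ∧ ¬b)), w0   [∧-rule on 1]
4. ¬b, w0   [∧-rule on 2]
5. c, w0   [∧-rule on 2]
6. ¬(¬b → (¬a ∧ ¬b)), w1   [◇-rule on 3: fresh world w1, w0Rw1]
7. ¬b, w1   [¬→-rule on 6]
8. ¬(¬a ∧ ¬b), w1   [¬→-rule on 6]
9. a, w1   [¬∧-rule on 8 (branches; this branch)]
Accessibility: w0Rw0, w0Rw1, w1Rw0, w1Rw1
The negation has an open branch (countermodel exists).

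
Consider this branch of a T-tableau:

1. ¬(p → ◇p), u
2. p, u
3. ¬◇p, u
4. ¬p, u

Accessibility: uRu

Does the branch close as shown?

Both p and ¬p appear at u.

Closed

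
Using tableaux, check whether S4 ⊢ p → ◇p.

Yes, valid

Tableau for the negation ¬(p → ◇p):
1. ¬(p → ◇p), 0
2. p, 0
3. ¬◇p, 0
4. ¬p, 0
Accessibility: 0R0
Branch closes: p and ¬p both at 0.
Every branch of the negation's tableau closes; the branch above is one of them.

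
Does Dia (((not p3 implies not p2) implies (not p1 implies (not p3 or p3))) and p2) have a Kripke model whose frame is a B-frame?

Satisfiable (open branch found)

1. Dia (((not p3 implies not p2) implies (not p1 implies (not p3 or p3))) and p2), 0
2. ((not p3 implies not p2) implies (not p1 implies (not p3 or p3))) and p2, 1
3. (not p3 implies not p2) implies (not p1 implies (not p3 or p3)), 1
4. p2, 1
5. not p1 implies (not p3 or p3), 1
6. not p3 or p3, 1
7. p3, 1
Accessibility: 0R0, 0R1, 1R0, 1R1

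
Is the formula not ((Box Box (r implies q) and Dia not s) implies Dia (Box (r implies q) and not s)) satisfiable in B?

1. not ((Box Box (r implies q) and Dia not s) implies Dia (Box (r implies q) and not s)), 0
2. Box Box (r implies q) and Dia not s, 0
3. not Dia (Box (r implies q) and not s), 0
4. Box Box (r implies q), 0
5. Dia not s, 0
6. not (Box (r implies q) and not s), 0
7. Box (r implies q), 0
8. r implies q, 0
9. not Box (r implies q), 0
10. q, 0
11. not s, 1
12. not (Box (r implies q) and not s), 1
13. Box (r implies q), 1
14. r implies q, 1
15. not Box (r implies q), 1
16. q, 1
17. not (r implies q), 2
18. r, 2
19. not q, 2
20. not (Box (r implies q) and not s), 2
21. Box (r implies q), 2
22. r implies q, 2
23. s, 2
24. q, 2
Accessibility: 0R0, 0R1, 0R2, 1R0, 1R1, 2R0, 2R2
Branch closes: q and not q both at 2.
All branches of the tableau close; one closing branch shown above.

Unsatisfiable (every branch closes)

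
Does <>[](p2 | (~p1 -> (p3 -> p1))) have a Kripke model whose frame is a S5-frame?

Satisfiable

1. <>[](p2 | (~p1 -> (p3 -> p1))), 0
2. [](p2 | (~p1 -> (p3 -> p1))), 1   [<>-rule on 1: fresh world 1, 0R1]
3. p2 | (~p1 -> (p3 -> p1)), 0   [[]-rule on 2 via 1R0]
4. p2 | (~p1 -> (p3 -> p1)), 1   [[]-rule on 2 via 1R1]
5. ~p1 -> (p3 -> p1), 0   [|-rule on 3 (branches; this branch)]
6. ~p1 -> (p3 -> p1), 1   [|-rule on 4 (branches; this branch)]
7. p3 -> p1, 0   [->-rule on 5 (branches; this branch)]
8. p3 -> p1, 1   [->-rule on 6 (branches; this branch)]
9. p1, 0   [->-rule on 7 (branches; this branch)]
10. p1, 1   [->-rule on 8 (branches; this branch)]
Accessibility: 0R0, 0R1, 1R0, 1R1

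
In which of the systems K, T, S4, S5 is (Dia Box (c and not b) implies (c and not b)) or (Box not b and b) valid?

S5

S4-tableau for the negation not ((Dia Box (c and not b) implies (c and not b)) or (Box not b and b)):
1. not ((Dia Box (c and not b) implies (c and not b)) or (Box not b and b)), w0
2. not (Dia Box (c and not b) implies (c and not b)), w0
3. not (Box not b and b), w0
4. Dia Box (c and not b), w0
5. not (c and not b), w0
6. not b, w0
7. not c, w0
8. Box (c and not b), w1
9. c and not b, w1
10. c, w1
11. not b, w1
Accessibility: w0Rw0, w0Rw1, w1Rw1
Complete open branch: countermodel on an S4-frame, so not valid in S4, nor in K, T (the same frame is also a K-frame and a T-frame).
S5-tableau for the negation not ((Dia Box (c and not b) implies (c and not b)) or (Box not b and b)):
1. not ((Dia Box (c and not b) implies (c and not b)) or (Box not b and b)), w0
2. not (Dia Box (c and not b) implies (c and not b)), w0
3. not (Box not b and b), w0
4. Dia Box (c and not b), w0
5. not (c and not b), w0
6. not b, w0
7. not c, w0
8. Box (c and not b), w1
9. c and not b, w0
10. c, w0
Accessibility: w0Rw0, w0Rw1, w1Rw0, w1Rw1
Branch closes: c and not c both at w0.
Every branch closes (one shown): valid in S5.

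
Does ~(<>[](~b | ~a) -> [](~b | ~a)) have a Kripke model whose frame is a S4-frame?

1. ~(<>[](~b | ~a) -> [](~b | ~a)), 0
2. <>[](~b | ~a), 0
3. ~[](~b | ~a), 0
4. [](~b | ~a), 1
5. ~b | ~a, 1
6. ~a, 1
7. ~(~b | ~a), 2
8. b, 2
9. a, 2
Accessibility: 0R0, 0R1, 0R2, 1R1, 2R2

Satisfiable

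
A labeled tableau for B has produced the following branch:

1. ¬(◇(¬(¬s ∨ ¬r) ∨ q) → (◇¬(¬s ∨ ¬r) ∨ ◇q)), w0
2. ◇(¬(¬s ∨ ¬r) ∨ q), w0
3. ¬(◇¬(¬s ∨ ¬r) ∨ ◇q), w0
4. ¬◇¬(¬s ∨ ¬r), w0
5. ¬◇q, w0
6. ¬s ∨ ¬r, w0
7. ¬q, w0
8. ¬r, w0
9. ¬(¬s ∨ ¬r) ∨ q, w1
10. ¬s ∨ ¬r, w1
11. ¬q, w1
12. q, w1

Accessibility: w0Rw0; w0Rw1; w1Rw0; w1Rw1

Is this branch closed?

Both q and ¬q appear at w1.

Closed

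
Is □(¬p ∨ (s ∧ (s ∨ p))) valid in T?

Invalid (countermodel exists)

Tableau for the negation ¬□(¬p ∨ (s ∧ (s ∨ p))):
1. ¬□(¬p ∨ (s ∧ (s ∨ p))), w0
2. ¬(¬p ∨ (s ∧ (s ∨ p))), w1
3. p, w1
4. ¬(s ∧ (s ∨ p)), w1
5. ¬s, w1
Accessibility: w0Rw0, w0Rw1, w1Rw1
The negation has an open branch (countermodel exists).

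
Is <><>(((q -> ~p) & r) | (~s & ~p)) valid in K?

Not valid

Tableau for the negation ~<><>(((q -> ~p) & r) | (~s & ~p)):
1. ~<><>(((q -> ~p) & r) | (~s & ~p)), 0
The negation has an open branch (countermodel exists).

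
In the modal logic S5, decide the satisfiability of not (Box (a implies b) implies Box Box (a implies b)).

Unsatisfiable

1. not (Box (a implies b) implies Box Box (a implies b)), w0
2. Box (a implies b), w0
3. not Box Box (a implies b), w0
4. a implies b, w0
5. b, w0
6. not Box (a implies b), w1
7. a implies b, w1
8. b, w1
9. not (a implies b), w2
10. a, w2
11. not b, w2
12. a implies b, w2
13. b, w2
Accessibility: w0Rw0, w0Rw1, w0Rw2, w1Rw0, w1Rw1, w1Rw2, w2Rw0, w2Rw1, w2Rw2
Branch closes: b and not b both at w2.
All branches of the tableau close; one closing branch shown above.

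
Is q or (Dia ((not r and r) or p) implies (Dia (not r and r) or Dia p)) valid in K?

Tableau for the negation not (q or (Dia ((not r and r) or p) implies (Dia (not r and r) or Dia p))):
1. not (q or (Dia ((not r and r) or p) implies (Dia (not r and r) or Dia p))), u
2. not q, u
3. not (Dia ((not r and r) or p) implies (Dia (not r and r) or Dia p)), u
4. Dia ((not r and r) or p), u
5. not (Dia (not r and r) or Dia p), u
6. not Dia (not r and r), u
7. not Dia p, u
8. (not r and r) or p, v
9. not (not r and r), v
10. not p, v
11. not r and r, v
12. not r, v
13. r, v
Accessibility: uRv
Branch closes: r and not r both at v.
Every branch of the negation's tableau closes; the branch above is one of them.

Yes, valid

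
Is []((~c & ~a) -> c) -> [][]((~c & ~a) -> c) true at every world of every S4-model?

Tableau for the negation ~([]((~c & ~a) -> c) -> [][]((~c & ~a) -> c)):
1. ~([]((~c & ~a) -> c) -> [][]((~c & ~a) -> c)), u
2. []((~c & ~a) -> c), u
3. ~[][]((~c & ~a) -> c), u
4. (~c & ~a) -> c, u
5. ~(~c & ~a), u
6. a, u
7. ~[]((~c & ~a) -> c), v
8. (~c & ~a) -> c, v
9. ~(~c & ~a), v
10. a, v
11. ~((~c & ~a) -> c), w
12. ~c & ~a, w
13. ~c, w
14. ~a, w
15. (~c & ~a) -> c, w
16. ~(~c & ~a), w
17. a, w
Accessibility: uRu, uRv, uRw, vRv, vRw, wRw
Branch closes: a and ~a both at w.
All branches of the negation close; one closing branch shown above.

Valid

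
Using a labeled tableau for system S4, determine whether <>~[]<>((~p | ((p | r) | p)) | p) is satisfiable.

1. <>~[]<>((~p | ((p | r) | p)) | p), u
2. ~[]<>((~p | ((p | r) | p)) | p), v
3. ~<>((~p | ((p | r) | p)) | p), w
4. ~((~p | ((p | r) | p)) | p), w
5. ~(~p | ((p | r) | p)), w
6. ~p, w
7. p, w
8. ~((p | r) | p), w
Accessibility: uRu, uRv, uRw, vRv, vRw, wRw
Branch closes: p and ~p both at w.
Every branch closes; the branch above is one of them.

No, unsatisfiable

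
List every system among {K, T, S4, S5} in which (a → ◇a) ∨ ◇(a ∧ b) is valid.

T, S4, S5

K-tableau for the negation ¬((a → ◇a) ∨ ◇(a ∧ b)):
1. ¬((a → ◇a) ∨ ◇(a ∧ b)), 0
2. ¬(a → ◇a), 0   [¬∨-rule on 1]
3. ¬◇(a ∧ b), 0   [¬∨-rule on 1]
4. a, 0   [¬→-rule on 2]
5. ¬◇a, 0   [¬→-rule on 2]
Complete open branch: countermodel on a K-frame, so not valid in K.
T-tableau for the negation ¬((a → ◇a) ∨ ◇(a ∧ b)):
1. ¬((a → ◇a) ∨ ◇(a ∧ b)), 0
2. ¬(a → ◇a), 0   [¬∨-rule on 1]
3. ¬◇(a ∧ b), 0   [¬∨-rule on 1]
4. a, 0   [¬→-rule on 2]
5. ¬◇a, 0   [¬→-rule on 2]
6. ¬(a ∧ b), 0   [¬◇-rule on 3 via 0R0]
7. ¬a, 0   [¬◇-rule on 5 via 0R0]
Accessibility: 0R0
Branch closes: a and ¬a both at 0.
Every branch closes (one shown): valid in T, hence also in S4, S5 (every theorem of T is a theorem of S4 and S5).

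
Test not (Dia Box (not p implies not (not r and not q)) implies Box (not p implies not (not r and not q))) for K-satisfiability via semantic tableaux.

Satisfiable (open branch found)

1. not (Dia Box (not p implies not (not r and not q)) implies Box (not p implies not (not r and not q))), u
2. Dia Box (not p implies not (not r and not q)), u
3. not Box (not p implies not (not r and not q)), u
4. Box (not p implies not (not r and not q)), v
5. not (not p implies not (not r and not q)), w
6. not p, w
7. not r and not q, w
8. not r, w
9. not q, w
Accessibility: uRv, uRw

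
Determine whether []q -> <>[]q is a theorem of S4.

Valid in S4

Tableau for the negation ~([]q -> <>[]q):
1. ~([]q -> <>[]q), u
2. []q, u   [~->-rule on 1]
3. ~<>[]q, u   [~->-rule on 1]
4. q, u   [[]-rule on 2 via uRu]
5. ~[]q, u   [~<>-rule on 3 via uRu]
6. ~q, v   [~[]-rule on 5: fresh world v, uRv]
7. q, v   [[]-rule on 2 via uRv]
Accessibility: uRu, uRv, vRv
Branch closes: q and ~q both at v.
Every branch of the negation's tableau closes; the branch above is one of them.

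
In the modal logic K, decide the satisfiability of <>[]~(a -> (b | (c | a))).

Satisfiable

1. <>[]~(a -> (b | (c | a))), u
2. []~(a -> (b | (c | a))), v
Accessibility: uRv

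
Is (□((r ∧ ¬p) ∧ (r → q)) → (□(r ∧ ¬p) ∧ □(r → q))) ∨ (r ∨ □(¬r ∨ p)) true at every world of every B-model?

Yes, valid

Tableau for the negation ¬((□((r ∧ ¬p) ∧ (r → q)) → (□(r ∧ ¬p) ∧ □(r → q))) ∨ (r ∨ □(¬r ∨ p))):
1. ¬((□((r ∧ ¬p) ∧ (r → q)) → (□(r ∧ ¬p) ∧ □(r → q))) ∨ (r ∨ □(¬r ∨ p))), w0
2. ¬(□((r ∧ ¬p) ∧ (r → q)) → (□(r ∧ ¬p) ∧ □(r → q))), w0
3. ¬(r ∨ □(¬r ∨ p)), w0
4. □((r ∧ ¬p) ∧ (r → q)), w0
5. ¬(□(r ∧ ¬p) ∧ □(r → q)), w0
6. ¬r, w0
7. ¬□(¬r ∨ p), w0
8. (r ∧ ¬p) ∧ (r → q), w0
9. r ∧ ¬p, w0
10. r → q, w0
11. r, w0
12. ¬p, w0
Accessibility: w0Rw0
Branch closes: r and ¬r both at w0.
Every branch of the negation's tableau closes; the branch above is one of them.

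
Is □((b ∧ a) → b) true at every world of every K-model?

Valid

Tableau for the negation ¬□((b ∧ a) → b):
1. ¬□((b ∧ a) → b), 0
2. ¬((b ∧ a) → b), 1
3. b ∧ a, 1
4. ¬b, 1
5. b, 1
6. a, 1
Accessibility: 0R1
Branch closes: b and ¬b both at 1.
Every branch of the negation's tableau closes; the branch above is one of them.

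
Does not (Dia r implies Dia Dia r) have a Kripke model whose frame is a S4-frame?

1. not (Dia r implies Dia Dia r), u
2. Dia r, u   [neg-implies-rule on 1]
3. not Dia Dia r, u   [neg-implies-rule on 1]
4. not Dia r, u   [neg-Dia-rule on 3 via uRu]
5. not r, u   [neg-Dia-rule on 4 via uRu]
6. r, v   [Dia-rule on 2: fresh world v, uRv]
7. not Dia r, v   [neg-Dia-rule on 3 via uRv]
8. not r, v   [neg-Dia-rule on 4 via uRv]
Accessibility: uRu, uRv, vRv
Branch closes: r and not r both at v.
Every branch closes; the branch above is one of them.

No, unsatisfiable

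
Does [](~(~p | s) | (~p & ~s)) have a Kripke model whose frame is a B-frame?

Yes, satisfiable

1. [](~(~p | s) | (~p & ~s)), 0
2. ~(~p | s) | (~p & ~s), 0
3. ~p & ~s, 0
4. ~p, 0
5. ~s, 0
Accessibility: 0R0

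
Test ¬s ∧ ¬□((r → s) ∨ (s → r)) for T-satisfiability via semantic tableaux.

1. ¬s ∧ ¬□((r → s) ∨ (s → r)), 0
2. ¬s, 0
3. ¬□((r → s) ∨ (s → r)), 0
4. ¬((r → s) ∨ (s → r)), 1
5. ¬(r → s), 1
6. ¬(s → r), 1
7. r, 1
8. ¬s, 1
9. s, 1
10. ¬r, 1
Accessibility: 0R0, 0R1, 1R1
Branch closes: s and ¬s both at 1.
Every branch closes; the branch above is one of them.

Unsatisfiable (every branch closes)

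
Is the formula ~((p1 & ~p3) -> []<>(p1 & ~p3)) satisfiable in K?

1. ~((p1 & ~p3) -> []<>(p1 & ~p3)), w0
2. p1 & ~p3, w0
3. ~[]<>(p1 & ~p3), w0
4. p1, w0
5. ~p3, w0
6. ~<>(p1 & ~p3), w1
Accessibility: w0Rw1

Satisfiable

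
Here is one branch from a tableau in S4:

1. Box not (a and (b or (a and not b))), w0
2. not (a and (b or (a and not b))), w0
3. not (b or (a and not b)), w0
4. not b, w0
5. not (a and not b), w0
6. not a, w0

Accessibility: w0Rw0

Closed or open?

No, open

There is no literal clash: for every atom and world, at most one sign appears.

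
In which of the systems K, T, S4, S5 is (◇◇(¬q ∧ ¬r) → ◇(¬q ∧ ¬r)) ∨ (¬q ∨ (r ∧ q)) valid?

T-tableau for the negation ¬((◇◇(¬q ∧ ¬r) → ◇(¬q ∧ ¬r)) ∨ (¬q ∨ (r ∧ q))):
1. ¬((◇◇(¬q ∧ ¬r) → ◇(¬q ∧ ¬r)) ∨ (¬q ∨ (r ∧ q))), u
2. ¬(◇◇(¬q ∧ ¬r) → ◇(¬q ∧ ¬r)), u   [¬∨-rule on 1]
3. ¬(¬q ∨ (r ∧ q)), u   [¬∨-rule on 1]
4. ◇◇(¬q ∧ ¬r), u   [¬→-rule on 2]
5. ¬◇(¬q ∧ ¬r), u   [¬→-rule on 2]
6. q, u   [¬∨-rule on 3]
7. ¬(r ∧ q), u   [¬∨-rule on 3]
8. ¬(¬q ∧ ¬r), u   [¬◇-rule on 5 via uRu]
9. ¬r, u   [¬∧-rule on 7 (branches; this branch)]
10. ◇(¬q ∧ ¬r), v   [◇-rule on 4: fresh world v, uRv]
11. ¬(¬q ∧ ¬r), v   [¬◇-rule on 5 via uRv]
12. r, v   [¬∧-rule on 11 (branches; this branch)]
13. ¬q ∧ ¬r, w   [◇-rule on 10: fresh world w, vRw]
14. ¬q, w   [∧-rule on 13]
15. ¬r, w   [∧-rule on 13]
Accessibility: uRu, uRv, vRv, vRw, wRw
Complete open branch: countermodel on a T-frame, so not valid in T, nor in K (the same frame is also a K-frame).
S4-tableau for the negation ¬((◇◇(¬q ∧ ¬r) → ◇(¬q ∧ ¬r)) ∨ (¬q ∨ (r ∧ q))):
1. ¬((◇◇(¬q ∧ ¬r) → ◇(¬q ∧ ¬r)) ∨ (¬q ∨ (r ∧ q))), u
2. ¬(◇◇(¬q ∧ ¬r) → ◇(¬q ∧ ¬r)), u   [¬∨-rule on 1]
3. ¬(¬q ∨ (r ∧ q)), u   [¬∨-rule on 1]
4. ◇◇(¬q ∧ ¬r), u   [¬→-rule on 2]
5. ¬◇(¬q ∧ ¬r), u   [¬→-rule on 2]
6. q, u   [¬∨-rule on 3]
7. ¬(r ∧ q), u   [¬∨-rule on 3]
8. ¬(¬q ∧ ¬r), u   [¬◇-rule on 5 via uRu]
9. ¬r, u   [¬∧-rule on 7 (branches; this branch)]
10. ◇(¬q ∧ ¬r), v   [◇-rule on 4: fresh world v, uRv]
11. ¬(¬q ∧ ¬r), v   [¬◇-rule on 5 via uRv]
12. r, v   [¬∧-rule on 11 (branches; this branch)]
13. ¬q ∧ ¬r, w   [◇-rule on 10: fresh world w, vRw]
14. ¬q, w   [∧-rule on 13]
15. ¬r, w   [∧-rule on 13]
16. ¬(¬q ∧ ¬r), w   [¬◇-rule on 5 via uRw]
17. r, w   [¬∧-rule on 16 (branches; this branch)]
Accessibility: uRu, uRv, uRw, vRv, vRw, wRw
Branch closes: r and ¬r both at w.
Every branch closes (one shown): valid in S4, hence also in S5 (every theorem of S4 is a theorem of S5).

S4, S5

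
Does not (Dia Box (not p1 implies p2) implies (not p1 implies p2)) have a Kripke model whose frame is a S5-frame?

Unsatisfiable

1. not (Dia Box (not p1 implies p2) implies (not p1 implies p2)), w0
2. Dia Box (not p1 implies p2), w0   [neg-implies-rule on 1]
3. not (not p1 implies p2), w0   [neg-implies-rule on 1]
4. not p1, w0   [neg-implies-rule on 3]
5. not p2, w0   [neg-implies-rule on 3]
6. Box (not p1 implies p2), w1   [Dia-rule on 2: fresh world w1, w0Rw1]
7. not p1 implies p2, w0   [Box-rule on 6 via w1Rw0]
8. not p1 implies p2, w1   [Box-rule on 6 via w1Rw1]
9. p2, w0   [implies-rule on 7 (branches; this branch)]
Accessibility: w0Rw0, w0Rw1, w1Rw0, w1Rw1
Branch closes: p2 and not p2 both at w0.
(One branch shown.) All branches close.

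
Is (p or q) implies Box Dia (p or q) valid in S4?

Not valid

Tableau for the negation not ((p or q) implies Box Dia (p or q)):
1. not ((p or q) implies Box Dia (p or q)), u
2. p or q, u   [neg-implies-rule on 1]
3. not Box Dia (p or q), u   [neg-implies-rule on 1]
4. q, u   [or-rule on 2 (branches; this branch)]
5. not Dia (p or q), v   [neg-Box-rule on 3: fresh world v, uRv]
6. not (p or q), v   [neg-Dia-rule on 5 via vRv]
7. not p, v   [neg-or-rule on 6]
8. not q, v   [neg-or-rule on 6]
Accessibility: uRu, uRv, vRv
The negation has an open branch (countermodel exists).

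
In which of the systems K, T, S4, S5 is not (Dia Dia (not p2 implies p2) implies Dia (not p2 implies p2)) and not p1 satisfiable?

S4-tableau for the formula:
1. not (Dia Dia (not p2 implies p2) implies Dia (not p2 implies p2)) and not p1, u
2. not (Dia Dia (not p2 implies p2) implies Dia (not p2 implies p2)), u
3. not p1, u
4. Dia Dia (not p2 implies p2), u
5. not Dia (not p2 implies p2), u
6. not (not p2 implies p2), u
7. not p2, u
8. Dia (not p2 implies p2), v
9. not (not p2 implies p2), v
10. not p2, v
11. not p2 implies p2, w
12. not (not p2 implies p2), w
13. not p2, w
14. p2, w
Accessibility: uRu, uRv, uRw, vRv, vRw, wRw
Branch closes: p2 and not p2 both at w.
Every branch closes (one shown): unsatisfiable in S4, hence also in S5 (every S5-frame is an S4-frame).
T-tableau for the formula:
1. not (Dia Dia (not p2 implies p2) implies Dia (not p2 implies p2)) and not p1, u
2. not (Dia Dia (not p2 implies p2) implies Dia (not p2 implies p2)), u
3. not p1, u
4. Dia Dia (not p2 implies p2), u
5. not Dia (not p2 implies p2), u
6. not (not p2 implies p2), u
7. not p2, u
8. Dia (not p2 implies p2), v
9. not (not p2 implies p2), v
10. not p2, v
11. not p2 implies p2, w
12. p2, w
Accessibility: uRu, uRv, vRv, vRw, wRw
Complete open branch: satisfiable in T, hence also in K (this T-model is also a K-model).

K, T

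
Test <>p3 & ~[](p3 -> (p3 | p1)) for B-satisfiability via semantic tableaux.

1. <>p3 & ~[](p3 -> (p3 | p1)), w0
2. <>p3, w0
3. ~[](p3 -> (p3 | p1)), w0
4. p3, w1
5. ~(p3 -> (p3 | p1)), w2
6. p3, w2
7. ~(p3 | p1), w2
8. ~p3, w2
9. ~p1, w2
Accessibility: w0Rw0, w0Rw1, w0Rw2, w1Rw0, w1Rw1, w2Rw0, w2Rw2
Branch closes: p3 and ~p3 both at w2.
All branches of the tableau close; one closing branch shown above.

No, unsatisfiable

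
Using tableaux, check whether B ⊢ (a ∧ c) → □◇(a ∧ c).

Tableau for the negation ¬((a ∧ c) → □◇(a ∧ c)):
1. ¬((a ∧ c) → □◇(a ∧ c)), 0
2. a ∧ c, 0   [¬→-rule on 1]
3. ¬□◇(a ∧ c), 0   [¬→-rule on 1]
4. a, 0   [∧-rule on 2]
5. c, 0   [∧-rule on 2]
6. ¬◇(a ∧ c), 1   [¬□-rule on 3: fresh world 1, 0R1]
7. ¬(a ∧ c), 0   [¬◇-rule on 6 via 1R0]
8. ¬(a ∧ c), 1   [¬◇-rule on 6 via 1R1]
9. ¬c, 0   [¬∧-rule on 7 (branches; this branch)]
Accessibility: 0R0, 0R1, 1R0, 1R1
Branch closes: c and ¬c both at 0.
Every branch of the negation's tableau closes; the branch above is one of them.

Yes, valid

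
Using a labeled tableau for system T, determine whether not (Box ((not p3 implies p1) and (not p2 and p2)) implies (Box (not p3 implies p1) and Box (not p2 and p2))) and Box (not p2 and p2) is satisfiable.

1. not (Box ((not p3 implies p1) and (not p2 and p2)) implies (Box (not p3 implies p1) and Box (not p2 and p2))) and Box (not p2 and p2), 0
2. not (Box ((not p3 implies p1) and (not p2 and p2)) implies (Box (not p3 implies p1) and Box (not p2 and p2))), 0
3. Box (not p2 and p2), 0
4. Box ((not p3 implies p1) and (not p2 and p2)), 0
5. not (Box (not p3 implies p1) and Box (not p2 and p2)), 0
6. not p2 and p2, 0
7. not p2, 0
8. p2, 0
Accessibility: 0R0
Branch closes: p2 and not p2 both at 0.
(One branch shown.) All branches close.

Unsatisfiable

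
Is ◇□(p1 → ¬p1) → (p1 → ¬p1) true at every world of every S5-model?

Tableau for the negation ¬(◇□(p1 → ¬p1) → (p1 → ¬p1)):
1. ¬(◇□(p1 → ¬p1) → (p1 → ¬p1)), 0
2. ◇□(p1 → ¬p1), 0   [¬→-rule on 1]
3. ¬(p1 → ¬p1), 0   [¬→-rule on 1]
4. p1, 0   [¬→-rule on 3]
5. □(p1 → ¬p1), 1   [◇-rule on 2: fresh world 1, 0R1]
6. p1 → ¬p1, 0   [□-rule on 5 via 1R0]
7. p1 → ¬p1, 1   [□-rule on 5 via 1R1]
8. ¬p1, 0   [→-rule on 6 (branches; this branch)]
Accessibility: 0R0, 0R1, 1R0, 1R1
Branch closes: p1 and ¬p1 both at 0.
All branches of the negation close; one closing branch shown above.

Yes, valid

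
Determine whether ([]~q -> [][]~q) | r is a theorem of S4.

Tableau for the negation ~(([]~q -> [][]~q) | r):
1. ~(([]~q -> [][]~q) | r), u
2. ~([]~q -> [][]~q), u
3. ~r, u
4. []~q, u
5. ~[][]~q, u
6. ~q, u
7. ~[]~q, v
8. ~q, v
9. q, w
10. ~q, w
Accessibility: uRu, uRv, uRw, vRv, vRw, wRw
Branch closes: q and ~q both at w.
All branches of the negation close; one closing branch shown above.

Valid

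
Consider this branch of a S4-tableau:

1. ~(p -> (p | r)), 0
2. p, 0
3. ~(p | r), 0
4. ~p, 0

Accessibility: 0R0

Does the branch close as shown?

Both p and ~p appear at 0.

Closed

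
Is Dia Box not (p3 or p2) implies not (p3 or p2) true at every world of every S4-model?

Tableau for the negation not (Dia Box not (p3 or p2) implies not (p3 or p2)):
1. not (Dia Box not (p3 or p2) implies not (p3 or p2)), u
2. Dia Box not (p3 or p2), u   [neg-implies-rule on 1]
3. p3 or p2, u   [neg-implies-rule on 1]
4. p2, u   [or-rule on 3 (branches; this branch)]
5. Box not (p3 or p2), v   [Dia-rule on 2: fresh world v, uRv]
6. not (p3 or p2), v   [Box-rule on 5 via vRv]
7. not p3, v   [neg-or-rule on 6]
8. not p2, v   [neg-or-rule on 6]
Accessibility: uRu, uRv, vRv
The negation has an open branch (countermodel exists).

No, not valid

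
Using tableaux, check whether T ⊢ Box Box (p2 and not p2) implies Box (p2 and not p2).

Tableau for the negation not (Box Box (p2 and not p2) implies Box (p2 and not p2)):
1. not (Box Box (p2 and not p2) implies Box (p2 and not p2)), u
2. Box Box (p2 and not p2), u
3. not Box (p2 and not p2), u
4. Box (p2 and not p2), u
5. p2 and not p2, u
6. p2, u
7. not p2, u
Accessibility: uRu
Branch closes: p2 and not p2 both at u.
Every branch of the negation's tableau closes; the branch above is one of them.

Valid in T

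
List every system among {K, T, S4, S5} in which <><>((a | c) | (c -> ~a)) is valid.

T, S4, S5

K-tableau for the negation ~<><>((a | c) | (c -> ~a)):
1. ~<><>((a | c) | (c -> ~a)), u
Complete open branch: countermodel on a K-frame, so not valid in K.
T-tableau for the negation ~<><>((a | c) | (c -> ~a)):
1. ~<><>((a | c) | (c -> ~a)), u
2. ~<>((a | c) | (c -> ~a)), u   [~<>-rule on 1 via uRu]
3. ~((a | c) | (c -> ~a)), u   [~<>-rule on 2 via uRu]
4. ~(a | c), u   [~|-rule on 3]
5. ~(c -> ~a), u   [~|-rule on 3]
6. ~a, u   [~|-rule on 4]
7. ~c, u   [~|-rule on 4]
8. c, u   [~->-rule on 5]
9. a, u   [~->-rule on 5]
Accessibility: uRu
Branch closes: c and ~c both at u.
Every branch closes (one shown): valid in T, hence also in S4, S5 (every theorem of T is a theorem of S4 and S5).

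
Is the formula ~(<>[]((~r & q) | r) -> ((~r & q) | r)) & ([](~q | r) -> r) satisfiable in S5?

1. ~(<>[]((~r & q) | r) -> ((~r & q) | r)) & ([](~q | r) -> r), u
2. ~(<>[]((~r & q) | r) -> ((~r & q) | r)), u   [&-rule on 1]
3. [](~q | r) -> r, u   [&-rule on 1]
4. <>[]((~r & q) | r), u   [~->-rule on 2]
5. ~((~r & q) | r), u   [~->-rule on 2]
6. ~(~r & q), u   [~|-rule on 5]
7. ~r, u   [~|-rule on 5]
8. ~[](~q | r), u   [->-rule on 3 (branches; this branch)]
9. ~q, u   [~&-rule on 6 (branches; this branch)]
10. []((~r & q) | r), v   [<>-rule on 4: fresh world v, uRv]
11. (~r & q) | r, u   [[]-rule on 10 via vRu]
12. (~r & q) | r, v   [[]-rule on 10 via vRv]
13. ~r & q, u   [|-rule on 11 (branches; this branch)]
14. q, u   [&-rule on 13]
Accessibility: uRu, uRv, vRu, vRv
Branch closes: q and ~q both at u.
Every branch closes; the branch above is one of them.

No, unsatisfiable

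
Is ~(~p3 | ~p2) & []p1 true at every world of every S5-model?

Tableau for the negation ~(~(~p3 | ~p2) & []p1):
1. ~(~(~p3 | ~p2) & []p1), 0
2. ~[]p1, 0   [~&-rule on 1 (branches; this branch)]
3. ~p1, 1   [~[]-rule on 2: fresh world 1, 0R1]
Accessibility: 0R0, 0R1, 1R0, 1R1
The negation has an open branch (countermodel exists).

No, not valid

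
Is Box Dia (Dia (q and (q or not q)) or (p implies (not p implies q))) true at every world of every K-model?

Not valid

Tableau for the negation not Box Dia (Dia (q and (q or not q)) or (p implies (not p implies q))):
1. not Box Dia (Dia (q and (q or not q)) or (p implies (not p implies q))), w0
2. not Dia (Dia (q and (q or not q)) or (p implies (not p implies q))), w1   [neg-Box-rule on 1: fresh world w1, w0Rw1]
Accessibility: w0Rw1
The negation has an open branch (countermodel exists).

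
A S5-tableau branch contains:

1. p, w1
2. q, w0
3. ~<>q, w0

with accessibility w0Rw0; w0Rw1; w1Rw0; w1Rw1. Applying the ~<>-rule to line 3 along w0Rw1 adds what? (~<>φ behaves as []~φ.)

~<>φ behaves as []~φ: propagate the negated body to each accessible world.

~q, w1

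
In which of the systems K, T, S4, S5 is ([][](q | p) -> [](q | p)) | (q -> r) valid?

T-tableau for the negation ~(([][](q | p) -> [](q | p)) | (q -> r)):
1. ~(([][](q | p) -> [](q | p)) | (q -> r)), 0
2. ~([][](q | p) -> [](q | p)), 0
3. ~(q -> r), 0
4. [][](q | p), 0
5. ~[](q | p), 0
6. q, 0
7. ~r, 0
8. [](q | p), 0
9. q | p, 0
10. p, 0
11. ~(q | p), 1
12. ~q, 1
13. ~p, 1
14. [](q | p), 1
15. q | p, 1
16. p, 1
Accessibility: 0R0, 0R1, 1R1
Branch closes: p and ~p both at 1.
Every branch closes (one shown): valid in T, hence also in S4, S5 (every theorem of T is a theorem of S4 and S5).
K-tableau for the negation ~(([][](q | p) -> [](q | p)) | (q -> r)):
1. ~(([][](q | p) -> [](q | p)) | (q -> r)), 0
2. ~([][](q | p) -> [](q | p)), 0
3. ~(q -> r), 0
4. [][](q | p), 0
5. ~[](q | p), 0
6. q, 0
7. ~r, 0
8. ~(q | p), 1
9. ~q, 1
10. ~p, 1
11. [](q | p), 1
Accessibility: 0R1
Complete open branch: countermodel on a K-frame, so not valid in K.

T, S4, S5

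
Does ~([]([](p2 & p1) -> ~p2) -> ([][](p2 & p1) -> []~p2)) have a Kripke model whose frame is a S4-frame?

1. ~([]([](p2 & p1) -> ~p2) -> ([][](p2 & p1) -> []~p2)), 0
2. []([](p2 & p1) -> ~p2), 0
3. ~([][](p2 & p1) -> []~p2), 0
4. [][](p2 & p1), 0
5. ~[]~p2, 0
6. [](p2 & p1) -> ~p2, 0
7. [](p2 & p1), 0
8. p2 & p1, 0
9. p2, 0
10. p1, 0
11. ~[](p2 & p1), 0
12. p2, 1
13. [](p2 & p1) -> ~p2, 1
14. [](p2 & p1), 1
15. p2 & p1, 1
16. p1, 1
17. ~[](p2 & p1), 1
18. ~(p2 & p1), 2
19. [](p2 & p1) -> ~p2, 2
20. [](p2 & p1), 2
21. p2 & p1, 2
22. p2, 2
23. p1, 2
24. ~p1, 2
Accessibility: 0R0, 0R1, 0R2, 1R1, 2R2
Branch closes: p1 and ~p1 both at 2.
(One branch shown.) All branches close.

No, unsatisfiable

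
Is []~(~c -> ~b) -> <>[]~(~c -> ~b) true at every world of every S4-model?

Tableau for the negation ~([]~(~c -> ~b) -> <>[]~(~c -> ~b)):
1. ~([]~(~c -> ~b) -> <>[]~(~c -> ~b)), 0
2. []~(~c -> ~b), 0
3. ~<>[]~(~c -> ~b), 0
4. ~(~c -> ~b), 0
5. ~c, 0
6. b, 0
7. ~[]~(~c -> ~b), 0
8. ~c -> ~b, 1
9. ~(~c -> ~b), 1
10. ~c, 1
11. b, 1
12. ~[]~(~c -> ~b), 1
13. ~b, 1
Accessibility: 0R0, 0R1, 1R1
Branch closes: b and ~b both at 1.
All branches of the negation close; one closing branch shown above.

Yes, valid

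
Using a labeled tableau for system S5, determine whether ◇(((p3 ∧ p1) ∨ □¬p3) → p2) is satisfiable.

Yes, satisfiable

1. ◇(((p3 ∧ p1) ∨ □¬p3) → p2), w0
2. ((p3 ∧ p1) ∨ □¬p3) → p2, w1
3. p2, w1
Accessibility: w0Rw0, w0Rw1, w1Rw0, w1Rw1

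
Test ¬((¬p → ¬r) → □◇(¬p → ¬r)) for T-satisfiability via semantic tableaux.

Yes, satisfiable

1. ¬((¬p → ¬r) → □◇(¬p → ¬r)), u
2. ¬p → ¬r, u
3. ¬□◇(¬p → ¬r), u
4. ¬r, u
5. ¬◇(¬p → ¬r), v
6. ¬(¬p → ¬r), v
7. ¬p, v
8. r, v
Accessibility: uRu, uRv, vRv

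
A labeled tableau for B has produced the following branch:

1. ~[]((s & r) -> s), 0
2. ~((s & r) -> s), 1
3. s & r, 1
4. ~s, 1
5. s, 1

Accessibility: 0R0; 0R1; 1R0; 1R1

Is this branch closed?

Both s and ~s appear at 1.

Yes, closed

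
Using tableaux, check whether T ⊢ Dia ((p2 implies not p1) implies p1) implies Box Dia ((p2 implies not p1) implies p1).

Not valid

Tableau for the negation not (Dia ((p2 implies not p1) implies p1) implies Box Dia ((p2 implies not p1) implies p1)):
1. not (Dia ((p2 implies not p1) implies p1) implies Box Dia ((p2 implies not p1) implies p1)), w0
2. Dia ((p2 implies not p1) implies p1), w0
3. not Box Dia ((p2 implies not p1) implies p1), w0
4. (p2 implies not p1) implies p1, w1
5. p1, w1
6. not Dia ((p2 implies not p1) implies p1), w2
7. not ((p2 implies not p1) implies p1), w2
8. p2 implies not p1, w2
9. not p1, w2
Accessibility: w0Rw0, w0Rw1, w0Rw2, w1Rw1, w2Rw2
The negation has an open branch (countermodel exists).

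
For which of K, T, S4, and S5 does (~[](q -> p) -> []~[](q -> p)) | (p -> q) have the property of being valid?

S5

S5-tableau for the negation ~((~[](q -> p) -> []~[](q -> p)) | (p -> q)):
1. ~((~[](q -> p) -> []~[](q -> p)) | (p -> q)), u
2. ~(~[](q -> p) -> []~[](q -> p)), u
3. ~(p -> q), u
4. ~[](q -> p), u
5. ~[]~[](q -> p), u
6. p, u
7. ~q, u
8. ~(q -> p), v
9. q, v
10. ~p, v
11. [](q -> p), w
12. q -> p, u
13. q -> p, v
14. q -> p, w
15. p, v
Accessibility: uRu, uRv, uRw, vRu, vRv, vRw, wRu, wRv, wRw
Branch closes: p and ~p both at v.
Every branch closes (one shown): valid in S5.
S4-tableau for the negation ~((~[](q -> p) -> []~[](q -> p)) | (p -> q)):
1. ~((~[](q -> p) -> []~[](q -> p)) | (p -> q)), u
2. ~(~[](q -> p) -> []~[](q -> p)), u
3. ~(p -> q), u
4. ~[](q -> p), u
5. ~[]~[](q -> p), u
6. p, u
7. ~q, u
8. ~(q -> p), v
9. q, v
10. ~p, v
11. [](q -> p), w
12. q -> p, w
13. p, w
Accessibility: uRu, uRv, uRw, vRv, wRw
Complete open branch: countermodel on an S4-frame, so not valid in S4, nor in K, T (the same frame is also a K-frame and a T-frame).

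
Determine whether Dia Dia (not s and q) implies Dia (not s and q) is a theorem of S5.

Yes, valid

Tableau for the negation not (Dia Dia (not s and q) implies Dia (not s and q)):
1. not (Dia Dia (not s and q) implies Dia (not s and q)), w0
2. Dia Dia (not s and q), w0   [neg-implies-rule on 1]
3. not Dia (not s and q), w0   [neg-implies-rule on 1]
4. not (not s and q), w0   [neg-Dia-rule on 3 via w0Rw0]
5. not q, w0   [neg-and-rule on 4 (branches; this branch)]
6. Dia (not s and q), w1   [Dia-rule on 2: fresh world w1, w0Rw1]
7. not (not s and q), w1   [neg-Dia-rule on 3 via w0Rw1]
8. not q, w1   [neg-and-rule on 7 (branches; this branch)]
9. not s and q, w2   [Dia-rule on 6: fresh world w2, w1Rw2]
10. not s, w2   [and-rule on 9]
11. q, w2   [and-rule on 9]
12. not (not s and q), w2   [neg-Dia-rule on 3 via w0Rw2]
13. not q, w2   [neg-and-rule on 12 (branches; this branch)]
Accessibility: w0Rw0, w0Rw1, w0Rw2, w1Rw0, w1Rw1, w1Rw2, w2Rw0, w2Rw1, w2Rw2
Branch closes: q and not q both at w2.
Every branch of the negation's tableau closes; the branch above is one of them.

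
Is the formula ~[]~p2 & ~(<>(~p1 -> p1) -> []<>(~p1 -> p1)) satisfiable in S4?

1. ~[]~p2 & ~(<>(~p1 -> p1) -> []<>(~p1 -> p1)), 0
2. ~[]~p2, 0
3. ~(<>(~p1 -> p1) -> []<>(~p1 -> p1)), 0
4. <>(~p1 -> p1), 0
5. ~[]<>(~p1 -> p1), 0
6. p2, 1
7. ~p1 -> p1, 2
8. p1, 2
9. ~<>(~p1 -> p1), 3
10. ~(~p1 -> p1), 3
11. ~p1, 3
Accessibility: 0R0, 0R1, 0R2, 0R3, 1R1, 2R2, 3R3

Satisfiable (open branch found)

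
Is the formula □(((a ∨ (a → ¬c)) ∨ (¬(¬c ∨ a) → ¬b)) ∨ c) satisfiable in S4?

1. □(((a ∨ (a → ¬c)) ∨ (¬(¬c ∨ a) → ¬b)) ∨ c), 0
2. ((a ∨ (a → ¬c)) ∨ (¬(¬c ∨ a) → ¬b)) ∨ c, 0   [□-rule on 1 via 0R0]
3. c, 0   [∨-rule on 2 (branches; this branch)]
Accessibility: 0R0

Yes, satisfiable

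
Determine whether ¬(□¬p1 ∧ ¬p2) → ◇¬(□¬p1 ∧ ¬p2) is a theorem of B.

Valid

Tableau for the negation ¬(¬(□¬p1 ∧ ¬p2) → ◇¬(□¬p1 ∧ ¬p2)):
1. ¬(¬(□¬p1 ∧ ¬p2) → ◇¬(□¬p1 ∧ ¬p2)), 0
2. ¬(□¬p1 ∧ ¬p2), 0   [¬→-rule on 1]
3. ¬◇¬(□¬p1 ∧ ¬p2), 0   [¬→-rule on 1]
4. □¬p1 ∧ ¬p2, 0   [¬◇-rule on 3 via 0R0]
5. □¬p1, 0   [∧-rule on 4]
6. ¬p2, 0   [∧-rule on 4]
7. ¬p1, 0   [□-rule on 5 via 0R0]
8. ¬□¬p1, 0   [¬∧-rule on 2 (branches; this branch)]
9. p1, 1   [¬□-rule on 8: fresh world 1, 0R1]
10. □¬p1 ∧ ¬p2, 1   [¬◇-rule on 3 via 0R1]
11. □¬p1, 1   [∧-rule on 10]
12. ¬p2, 1   [∧-rule on 10]
13. ¬p1, 1   [□-rule on 5 via 0R1]
Accessibility: 0R0, 0R1, 1R0, 1R1
Branch closes: p1 and ¬p1 both at 1.
All branches of the negation close; one closing branch shown above.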